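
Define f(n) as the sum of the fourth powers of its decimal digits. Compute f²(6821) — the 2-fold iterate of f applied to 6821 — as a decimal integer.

6821 → 5409
5409 → 7442

7442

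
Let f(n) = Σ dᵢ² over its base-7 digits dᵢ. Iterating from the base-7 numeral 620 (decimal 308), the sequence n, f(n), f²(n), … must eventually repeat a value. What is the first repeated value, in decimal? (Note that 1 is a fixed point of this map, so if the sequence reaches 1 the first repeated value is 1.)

2

308 = (6,2,0)_7 → 40
40 = (5,5)_7 → 50
50 = (1,0,1)_7 → 2
2 = (2)_7 → 4
4 = (4)_7 → 16
16 = (2,2)_7 → 8
8 = (1,1)_7 → 2  — 2 already appeared earlier.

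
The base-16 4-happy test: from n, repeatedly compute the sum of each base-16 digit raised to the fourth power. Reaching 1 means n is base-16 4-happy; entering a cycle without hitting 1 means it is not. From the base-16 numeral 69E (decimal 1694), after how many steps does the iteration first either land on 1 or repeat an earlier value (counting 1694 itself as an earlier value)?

15

1694 = (6,9,14)_16 → 6⁴ + 9⁴ + 14⁴ = 1296 + 6561 + 38416 = 46273
46273 = (11,4,12,1)_16 → 11⁴ + 4⁴ + 12⁴ + 1⁴ = 14641 + 256 + 20736 + 1 = 35634
35634 = (8,11,3,2)_16 → 8⁴ + 11⁴ + 3⁴ + 2⁴ = 4096 + 14641 + 81 + 16 = 18834
18834 = (4,9,9,2)_16 → 4⁴ + 9⁴ + 9⁴ + 2⁴ = 256 + 6561 + 6561 + 16 = 13394
13394 = (3,4,5,2)_16 → 3⁴ + 4⁴ + 5⁴ + 2⁴ = 81 + 256 + 625 + 16 = 978
978 = (3,13,2)_16 → 3⁴ + 13⁴ + 2⁴ = 81 + 28561 + 16 = 28658
28658 = (6,15,15,2)_16 → 6⁴ + 15⁴ + 15⁴ + 2⁴ = 1296 + 50625 + 50625 + 16 = 102562
102562 = (1,9,0,10,2)_16 → 1⁴ + 9⁴ + 0⁴ + 10⁴ + 2⁴ = 1 + 6561 + 0 + 10000 + 16 = 16578
16578 = (4,0,12,2)_16 → 4⁴ + 0⁴ + 12⁴ + 2⁴ = 256 + 0 + 20736 + 16 = 21008
21008 = (5,2,1,0)_16 → 5⁴ + 2⁴ + 1⁴ + 0⁴ = 625 + 16 + 1 + 0 = 642
642 = (2,8,2)_16 → 2⁴ + 8⁴ + 2⁴ = 16 + 4096 + 16 = 4128
4128 = (1,0,2,0)_16 → 1⁴ + 0⁴ + 2⁴ + 0⁴ = 1 + 0 + 16 + 0 = 17
17 = (1,1)_16 → 1⁴ + 1⁴ = 1 + 1 = 2
2 = (2)_16 → 2⁴ = 16
16 = (1,0)_16 → 1⁴ + 0⁴ = 1 + 0 = 1  — reached 1.
That took 15 steps.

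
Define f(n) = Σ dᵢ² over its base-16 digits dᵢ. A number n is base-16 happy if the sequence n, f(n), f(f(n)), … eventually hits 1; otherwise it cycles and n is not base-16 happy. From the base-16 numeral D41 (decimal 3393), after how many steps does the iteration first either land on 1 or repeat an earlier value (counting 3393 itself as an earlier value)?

12

3393 = (13,4,1)_16 → 13² + 4² + 1² = 169 + 16 + 1 = 186
186 = (11,10)_16 → 11² + 10² = 121 + 100 = 221
221 = (13,13)_16 → 13² + 13² = 169 + 169 = 338
338 = (1,5,2)_16 → 1² + 5² + 2² = 1 + 25 + 4 = 30
30 = (1,14)_16 → 1² + 14² = 1 + 196 = 197
197 = (12,5)_16 → 12² + 5² = 144 + 25 = 169
169 = (10,9)_16 → 10² + 9² = 100 + 81 = 181
181 = (11,5)_16 → 11² + 5² = 121 + 25 = 146
146 = (9,2)_16 → 9² + 2² = 81 + 4 = 85
85 = (5,5)_16 → 5² + 5² = 25 + 25 = 50
50 = (3,2)_16 → 3² + 2² = 9 + 4 = 13
13 = (13)_16 → 13² = 169  — 169 repeats.
That took 12 steps.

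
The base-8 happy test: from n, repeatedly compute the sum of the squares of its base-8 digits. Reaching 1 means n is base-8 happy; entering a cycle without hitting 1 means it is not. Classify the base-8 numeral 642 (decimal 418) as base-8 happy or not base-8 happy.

418 = (6,4,2)_8 → 6² + 4² + 2² = 36 + 16 + 4 = 56
56 = (7,0)_8 → 7² + 0² = 49 + 0 = 49
49 = (6,1)_8 → 6² + 1² = 36 + 1 = 37
37 = (4,5)_8 → 4² + 5² = 16 + 25 = 41
41 = (5,1)_8 → 5² + 1² = 25 + 1 = 26
26 = (3,2)_8 → 3² + 2² = 9 + 4 = 13
13 = (1,5)_8 → 1² + 5² = 1 + 25 = 26  — 26 already seen; the sequence cycles without reaching 1.

not base-8 happy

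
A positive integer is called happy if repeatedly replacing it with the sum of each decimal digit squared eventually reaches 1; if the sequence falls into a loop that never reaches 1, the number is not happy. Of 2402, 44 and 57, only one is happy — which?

44

2402: 2402 → 24 → 20 → 4 → 16 → 37 → 58 → 89 → 145 → 42 → 20  — repeats 20 (not happy)
44: 44 → 32 → 13 → 10 → 1  — reaches 1 (happy)
57: 57 → 74 → 65 → 61 → 37 → 58 → 89 → 145 → 42 → 20 → 4 → 16 → 37  — repeats 37 (not happy)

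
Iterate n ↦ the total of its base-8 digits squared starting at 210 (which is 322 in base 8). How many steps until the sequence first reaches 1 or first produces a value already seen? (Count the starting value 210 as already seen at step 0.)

5

210 = (3,2,2)_8 → 3² + 2² + 2² = 17
17 = (2,1)_8 → 2² + 1² = 5
5 = (5)_8 → 5² = 25
25 = (3,1)_8 → 3² + 1² = 10
10 = (1,2)_8 → 1² + 2² = 5  — 5 repeats.
That took 5 steps.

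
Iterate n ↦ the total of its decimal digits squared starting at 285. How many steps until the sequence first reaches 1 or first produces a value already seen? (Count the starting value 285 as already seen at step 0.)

14

285 → 2² + 8² + 5² = 4 + 64 + 25 = 93
93 → 9² + 3² = 81 + 9 = 90
90 → 9² + 0² = 81 + 0 = 81
81 → 8² + 1² = 64 + 1 = 65
65 → 6² + 5² = 36 + 25 = 61
61 → 6² + 1² = 36 + 1 = 37
37 → 3² + 7² = 9 + 49 = 58
58 → 5² + 8² = 25 + 64 = 89
89 → 8² + 9² = 64 + 81 = 145
145 → 1² + 4² + 5² = 1 + 16 + 25 = 42
42 → 4² + 2² = 16 + 4 = 20
20 → 2² + 0² = 4 + 0 = 4
4 → 4² = 16
16 → 1² + 6² = 1 + 36 = 37  — 37 repeats.
That took 14 steps.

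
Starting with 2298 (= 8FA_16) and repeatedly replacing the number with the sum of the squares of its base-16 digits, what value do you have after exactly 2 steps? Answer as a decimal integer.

90

2298 = (8,15,10)_16 → 8² + 15² + 10² = 64 + 225 + 100 = 389
389 = (1,8,5)_16 → 1² + 8² + 5² = 1 + 64 + 25 = 90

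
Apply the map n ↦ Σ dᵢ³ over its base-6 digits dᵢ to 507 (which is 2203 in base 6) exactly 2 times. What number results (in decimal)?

3

507 = (2,2,0,3)_6 → 2³ + 2³ + 0³ + 3³ = 8 + 8 + 0 + 27 = 43
43 = (1,1,1)_6 → 1³ + 1³ + 1³ = 1 + 1 + 1 = 3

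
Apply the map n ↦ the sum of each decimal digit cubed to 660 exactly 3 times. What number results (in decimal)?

1458

660 → 6³ + 6³ + 0³ = 432
432 → 4³ + 3³ + 2³ = 99
99 → 9³ + 9³ = 1458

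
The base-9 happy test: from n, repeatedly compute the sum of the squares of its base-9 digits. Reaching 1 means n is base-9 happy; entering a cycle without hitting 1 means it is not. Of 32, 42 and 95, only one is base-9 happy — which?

95

32: 32 → 34 → 58 → 52 → 74 → 68 → 74  — repeats 74 (not base-9 happy)
42: 42 → 52 → 74 → 68 → 74  — repeats 74 (not base-9 happy)
95: 95 → 27 → 9 → 1  — reaches 1 (base-9 happy)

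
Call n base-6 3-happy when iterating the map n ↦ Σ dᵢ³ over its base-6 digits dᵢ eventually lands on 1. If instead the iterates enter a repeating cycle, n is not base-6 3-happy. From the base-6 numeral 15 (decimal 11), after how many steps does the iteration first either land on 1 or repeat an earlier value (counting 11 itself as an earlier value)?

8

11 = (1,5)_6 → 1³ + 5³ = 126
126 = (3,3,0)_6 → 3³ + 3³ + 0³ = 54
54 = (1,3,0)_6 → 1³ + 3³ + 0³ = 28
28 = (4,4)_6 → 4³ + 4³ = 128
128 = (3,3,2)_6 → 3³ + 3³ + 2³ = 62
62 = (1,4,2)_6 → 1³ + 4³ + 2³ = 73
73 = (2,0,1)_6 → 2³ + 0³ + 1³ = 9
9 = (1,3)_6 → 1³ + 3³ = 28  — 28 repeats.
That took 8 steps.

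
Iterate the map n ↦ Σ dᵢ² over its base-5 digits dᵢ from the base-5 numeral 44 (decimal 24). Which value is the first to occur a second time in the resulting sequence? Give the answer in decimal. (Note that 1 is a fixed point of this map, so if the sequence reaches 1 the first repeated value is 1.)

4

24 = (4,4)_5 → 4² + 4² = 16 + 16 = 32
32 = (1,1,2)_5 → 1² + 1² + 2² = 1 + 1 + 4 = 6
6 = (1,1)_5 → 1² + 1² = 1 + 1 = 2
2 = (2)_5 → 2² = 4
4 = (4)_5 → 4² = 16
16 = (3,1)_5 → 3² + 1² = 9 + 1 = 10
10 = (2,0)_5 → 2² + 0² = 4 + 0 = 4  — 4 already appeared earlier.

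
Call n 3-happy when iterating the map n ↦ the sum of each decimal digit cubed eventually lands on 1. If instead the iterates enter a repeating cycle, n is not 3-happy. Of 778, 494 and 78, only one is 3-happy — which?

778

778: 778 → 1198 → 1243 → 100 → 1  — reaches 1 (3-happy)
494: 494 → 857 → 980 → 1241 → 74 → 407 → 407  — repeats 407 (not 3-happy)
78: 78 → 855 → 762 → 567 → 684 → 792 → 1080 → 513 → 153 → 153  — repeats 153 (not 3-happy)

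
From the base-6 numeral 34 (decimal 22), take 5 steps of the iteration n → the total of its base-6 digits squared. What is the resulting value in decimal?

26

22 = (3,4)_6 → 3² + 4² = 9 + 16 = 25
25 = (4,1)_6 → 4² + 1² = 16 + 1 = 17
17 = (2,5)_6 → 2² + 5² = 4 + 25 = 29
29 = (4,5)_6 → 4² + 5² = 16 + 25 = 41
41 = (1,0,5)_6 → 1² + 0² + 5² = 1 + 0 + 25 = 26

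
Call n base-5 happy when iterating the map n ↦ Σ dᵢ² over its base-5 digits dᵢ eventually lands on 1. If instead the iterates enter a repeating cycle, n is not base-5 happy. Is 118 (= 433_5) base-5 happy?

118 = (4,3,3)_5 → 4² + 3² + 3² = 34
34 = (1,1,4)_5 → 1² + 1² + 4² = 18
18 = (3,3)_5 → 3² + 3² = 18  — 18 already seen; the sequence cycles without reaching 1.

not base-5 happy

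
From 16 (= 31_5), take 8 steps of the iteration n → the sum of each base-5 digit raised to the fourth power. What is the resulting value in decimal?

16 = (3,1)_5 → 3⁴ + 1⁴ = 81 + 1 = 82
82 = (3,1,2)_5 → 3⁴ + 1⁴ + 2⁴ = 81 + 1 + 16 = 98
98 = (3,4,3)_5 → 3⁴ + 4⁴ + 3⁴ = 81 + 256 + 81 = 418
418 = (3,1,3,3)_5 → 3⁴ + 1⁴ + 3⁴ + 3⁴ = 81 + 1 + 81 + 81 = 244
244 = (1,4,3,4)_5 → 1⁴ + 4⁴ + 3⁴ + 4⁴ = 1 + 256 + 81 + 256 = 594
594 = (4,3,3,4)_5 → 4⁴ + 3⁴ + 3⁴ + 4⁴ = 256 + 81 + 81 + 256 = 674
674 = (1,0,1,4,4)_5 → 1⁴ + 0⁴ + 1⁴ + 4⁴ + 4⁴ = 1 + 0 + 1 + 256 + 256 = 514
514 = (4,0,2,4)_5 → 4⁴ + 0⁴ + 2⁴ + 4⁴ = 256 + 0 + 16 + 256 = 528

528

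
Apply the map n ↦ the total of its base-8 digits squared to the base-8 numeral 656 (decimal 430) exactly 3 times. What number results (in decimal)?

430 = (6,5,6)_8 → 6² + 5² + 6² = 97
97 = (1,4,1)_8 → 1² + 4² + 1² = 18
18 = (2,2)_8 → 2² + 2² = 8

8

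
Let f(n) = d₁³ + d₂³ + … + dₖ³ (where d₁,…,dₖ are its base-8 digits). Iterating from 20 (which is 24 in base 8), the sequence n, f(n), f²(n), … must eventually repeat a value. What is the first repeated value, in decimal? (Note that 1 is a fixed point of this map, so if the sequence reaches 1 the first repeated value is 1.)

20 = (2,4)_8 → 2³ + 4³ = 72
72 = (1,1,0)_8 → 1³ + 1³ + 0³ = 2
2 = (2)_8 → 2³ = 8
8 = (1,0)_8 → 1³ + 0³ = 1  — reached the fixed point 1.
1 → 1, so 1 is the first repeated value.

1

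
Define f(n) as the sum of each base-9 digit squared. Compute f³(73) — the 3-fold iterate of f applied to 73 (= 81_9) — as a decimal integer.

73 = (8,1)_9 → 8² + 1² = 65
65 = (7,2)_9 → 7² + 2² = 53
53 = (5,8)_9 → 5² + 8² = 89

89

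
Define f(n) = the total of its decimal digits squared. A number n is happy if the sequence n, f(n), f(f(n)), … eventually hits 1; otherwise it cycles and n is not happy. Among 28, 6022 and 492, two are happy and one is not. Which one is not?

28: 28 → 68 → 100 → 1  — reaches 1 (happy)
6022: 6022 → 44 → 32 → 13 → 10 → 1  — reaches 1 (happy)
492: 492 → 101 → 2 → 4 → 16 → 37 → 58 → 89 → 145 → 42 → 20 → 4  — repeats 4 (not happy)

492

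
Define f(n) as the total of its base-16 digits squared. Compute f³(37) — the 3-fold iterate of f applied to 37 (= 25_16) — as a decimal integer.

200

37 = (2,5)_16 → 2² + 5² = 29
29 = (1,13)_16 → 1² + 13² = 170
170 = (10,10)_16 → 10² + 10² = 200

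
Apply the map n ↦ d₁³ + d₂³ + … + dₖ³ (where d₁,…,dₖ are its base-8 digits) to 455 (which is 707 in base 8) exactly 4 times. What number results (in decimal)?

341

455 = (7,0,7)_8 → 7³ + 0³ + 7³ = 343 + 0 + 343 = 686
686 = (1,2,5,6)_8 → 1³ + 2³ + 5³ + 6³ = 1 + 8 + 125 + 216 = 350
350 = (5,3,6)_8 → 5³ + 3³ + 6³ = 125 + 27 + 216 = 368
368 = (5,6,0)_8 → 5³ + 6³ + 0³ = 125 + 216 + 0 = 341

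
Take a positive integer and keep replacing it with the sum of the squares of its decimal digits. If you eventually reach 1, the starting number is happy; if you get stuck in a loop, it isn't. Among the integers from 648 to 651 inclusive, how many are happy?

648: 648 → 116 → 38 → 73 → 58 → 89 → 145 → 42 → 20 → 4 → 16 → 37 → 58  — not happy
649: 649 → 133 → 19 → 82 → 68 → 100 → 1  — happy
650: 650 → 61 → 37 → 58 → 89 → 145 → 42 → 20 → 4 → 16 → 37  — not happy
651: 651 → 62 → 40 → 16 → 37 → 58 → 89 → 145 → 42 → 20 → 4 → 16  — not happy
happy: 649

1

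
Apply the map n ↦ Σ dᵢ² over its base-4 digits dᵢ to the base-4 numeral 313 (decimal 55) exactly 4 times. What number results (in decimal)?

4

55 = (3,1,3)_4 → 19
19 = (1,0,3)_4 → 10
10 = (2,2)_4 → 8
8 = (2,0)_4 → 4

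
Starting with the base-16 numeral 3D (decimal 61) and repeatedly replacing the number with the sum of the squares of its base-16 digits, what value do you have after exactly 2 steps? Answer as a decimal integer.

61 = (3,13)_16 → 3² + 13² = 178
178 = (11,2)_16 → 11² + 2² = 125

125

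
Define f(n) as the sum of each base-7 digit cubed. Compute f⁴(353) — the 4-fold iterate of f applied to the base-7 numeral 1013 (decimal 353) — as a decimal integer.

353 = (1,0,1,3)_7 → 1³ + 0³ + 1³ + 3³ = 29
29 = (4,1)_7 → 4³ + 1³ = 65
65 = (1,2,2)_7 → 1³ + 2³ + 2³ = 17
17 = (2,3)_7 → 2³ + 3³ = 35

35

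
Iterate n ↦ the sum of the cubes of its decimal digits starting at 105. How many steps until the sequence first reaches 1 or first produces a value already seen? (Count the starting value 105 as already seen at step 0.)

11

105 → 1³ + 0³ + 5³ = 126
126 → 1³ + 2³ + 6³ = 225
225 → 2³ + 2³ + 5³ = 141
141 → 1³ + 4³ + 1³ = 66
66 → 6³ + 6³ = 432
432 → 4³ + 3³ + 2³ = 99
99 → 9³ + 9³ = 1458
1458 → 1³ + 4³ + 5³ + 8³ = 702
702 → 7³ + 0³ + 2³ = 351
351 → 3³ + 5³ + 1³ = 153
153 → 1³ + 5³ + 3³ = 153  — 153 repeats.
That took 11 steps.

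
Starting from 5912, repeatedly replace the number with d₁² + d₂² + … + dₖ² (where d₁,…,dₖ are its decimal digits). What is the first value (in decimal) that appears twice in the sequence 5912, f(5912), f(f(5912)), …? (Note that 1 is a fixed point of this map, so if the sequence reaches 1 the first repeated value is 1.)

5912 → 5² + 9² + 1² + 2² = 111
111 → 1² + 1² + 1² = 3
3 → 3² = 9
9 → 9² = 81
81 → 8² + 1² = 65
65 → 6² + 5² = 61
61 → 6² + 1² = 37
37 → 3² + 7² = 58
58 → 5² + 8² = 89
89 → 8² + 9² = 145
145 → 1² + 4² + 5² = 42
42 → 4² + 2² = 20
20 → 2² + 0² = 4
4 → 4² = 16
16 → 1² + 6² = 37  — 37 already appeared earlier.

37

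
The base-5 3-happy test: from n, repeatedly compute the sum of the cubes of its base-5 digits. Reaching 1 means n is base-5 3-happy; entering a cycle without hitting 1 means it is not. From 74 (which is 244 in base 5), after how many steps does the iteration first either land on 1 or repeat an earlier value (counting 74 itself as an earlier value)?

5

74 = (2,4,4)_5 → 2³ + 4³ + 4³ = 8 + 64 + 64 = 136
136 = (1,0,2,1)_5 → 1³ + 0³ + 2³ + 1³ = 1 + 0 + 8 + 1 = 10
10 = (2,0)_5 → 2³ + 0³ = 8 + 0 = 8
8 = (1,3)_5 → 1³ + 3³ = 1 + 27 = 28
28 = (1,0,3)_5 → 1³ + 0³ + 3³ = 1 + 0 + 27 = 28  — 28 repeats.
That took 5 steps.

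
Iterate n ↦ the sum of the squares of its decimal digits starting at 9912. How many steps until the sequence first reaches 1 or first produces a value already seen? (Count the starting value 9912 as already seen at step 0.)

9912 → 9² + 9² + 1² + 2² = 81 + 81 + 1 + 4 = 167
167 → 1² + 6² + 7² = 1 + 36 + 49 = 86
86 → 8² + 6² = 64 + 36 = 100
100 → 1² + 0² + 0² = 1 + 0 + 0 = 1  — reached 1.
That took 4 steps.

4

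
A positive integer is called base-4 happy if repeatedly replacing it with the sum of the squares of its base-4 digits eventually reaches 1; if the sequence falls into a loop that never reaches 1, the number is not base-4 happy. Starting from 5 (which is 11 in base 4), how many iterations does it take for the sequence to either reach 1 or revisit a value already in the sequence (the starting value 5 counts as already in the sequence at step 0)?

5 = (1,1)_4 → 1² + 1² = 2
2 = (2)_4 → 2² = 4
4 = (1,0)_4 → 1² + 0² = 1  — reached 1.
That took 3 steps.

3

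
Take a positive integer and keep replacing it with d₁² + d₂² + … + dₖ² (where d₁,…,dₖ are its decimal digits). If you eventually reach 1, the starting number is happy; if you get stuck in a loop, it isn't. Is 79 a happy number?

79 → 7² + 9² = 49 + 81 = 130
130 → 1² + 3² + 0² = 1 + 9 + 0 = 10
10 → 1² + 0² = 1 + 0 = 1  — reached 1.

happy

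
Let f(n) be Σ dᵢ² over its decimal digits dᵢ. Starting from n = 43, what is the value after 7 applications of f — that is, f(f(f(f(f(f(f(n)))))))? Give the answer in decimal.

20

43 → 4² + 3² = 25
25 → 2² + 5² = 29
29 → 2² + 9² = 85
85 → 8² + 5² = 89
89 → 8² + 9² = 145
145 → 1² + 4² + 5² = 42
42 → 4² + 2² = 20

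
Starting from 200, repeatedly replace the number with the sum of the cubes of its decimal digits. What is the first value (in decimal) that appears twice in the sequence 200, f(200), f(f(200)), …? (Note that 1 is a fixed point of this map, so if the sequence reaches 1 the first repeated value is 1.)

200 → 8
8 → 512
512 → 134
134 → 92
92 → 737
737 → 713
713 → 371
371 → 371  — 371 already appeared earlier.

371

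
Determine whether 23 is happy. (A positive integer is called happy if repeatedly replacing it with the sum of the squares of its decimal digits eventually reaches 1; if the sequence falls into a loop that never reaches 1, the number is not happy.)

happy

23 → 2² + 3² = 13
13 → 1² + 3² = 10
10 → 1² + 0² = 1  — reached 1.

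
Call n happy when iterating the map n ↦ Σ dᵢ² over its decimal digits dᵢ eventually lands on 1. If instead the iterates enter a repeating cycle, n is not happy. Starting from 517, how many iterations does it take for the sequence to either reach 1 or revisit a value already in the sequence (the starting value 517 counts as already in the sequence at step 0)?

517 → 75
75 → 74
74 → 65
65 → 61
61 → 37
37 → 58
58 → 89
89 → 145
145 → 42
42 → 20
20 → 4
4 → 16
16 → 37  — 37 repeats.
That took 13 steps.

13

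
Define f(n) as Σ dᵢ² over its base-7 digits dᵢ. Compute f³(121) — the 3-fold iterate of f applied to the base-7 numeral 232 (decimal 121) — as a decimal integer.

37

121 = (2,3,2)_7 → 2² + 3² + 2² = 17
17 = (2,3)_7 → 2² + 3² = 13
13 = (1,6)_7 → 1² + 6² = 37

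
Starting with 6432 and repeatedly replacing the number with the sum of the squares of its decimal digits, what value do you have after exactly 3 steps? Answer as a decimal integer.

6432 → 6² + 4² + 3² + 2² = 65
65 → 6² + 5² = 61
61 → 6² + 1² = 37

37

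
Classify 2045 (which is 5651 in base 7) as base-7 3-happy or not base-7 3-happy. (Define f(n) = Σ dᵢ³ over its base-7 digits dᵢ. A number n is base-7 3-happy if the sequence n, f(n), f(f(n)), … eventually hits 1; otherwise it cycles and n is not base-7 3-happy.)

2045 = (5,6,5,1)_7 → 5³ + 6³ + 5³ + 1³ = 125 + 216 + 125 + 1 = 467
467 = (1,2,3,5)_7 → 1³ + 2³ + 3³ + 5³ = 1 + 8 + 27 + 125 = 161
161 = (3,2,0)_7 → 3³ + 2³ + 0³ = 27 + 8 + 0 = 35
35 = (5,0)_7 → 5³ + 0³ = 125 + 0 = 125
125 = (2,3,6)_7 → 2³ + 3³ + 6³ = 8 + 27 + 216 = 251
251 = (5,0,6)_7 → 5³ + 0³ + 6³ = 125 + 0 + 216 = 341
341 = (6,6,5)_7 → 6³ + 6³ + 5³ = 216 + 216 + 125 = 557
557 = (1,4,2,4)_7 → 1³ + 4³ + 2³ + 4³ = 1 + 64 + 8 + 64 = 137
137 = (2,5,4)_7 → 2³ + 5³ + 4³ = 8 + 125 + 64 = 197
197 = (4,0,1)_7 → 4³ + 0³ + 1³ = 64 + 0 + 1 = 65
65 = (1,2,2)_7 → 1³ + 2³ + 2³ = 1 + 8 + 8 = 17
17 = (2,3)_7 → 2³ + 3³ = 8 + 27 = 35  — 35 already seen; the sequence cycles without reaching 1.

not base-7 3-happy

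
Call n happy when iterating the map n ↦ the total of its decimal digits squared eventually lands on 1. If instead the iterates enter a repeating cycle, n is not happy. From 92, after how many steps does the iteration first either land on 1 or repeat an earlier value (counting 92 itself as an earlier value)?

10

92 → 85
85 → 89
89 → 145
145 → 42
42 → 20
20 → 4
4 → 16
16 → 37
37 → 58
58 → 89  — 89 repeats.
That took 10 steps.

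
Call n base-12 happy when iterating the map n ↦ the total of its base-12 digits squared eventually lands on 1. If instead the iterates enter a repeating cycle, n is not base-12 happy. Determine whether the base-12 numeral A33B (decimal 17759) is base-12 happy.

not base-12 happy

17759 = (10,3,3,11)_12 → 10² + 3² + 3² + 11² = 100 + 9 + 9 + 121 = 239
239 = (1,7,11)_12 → 1² + 7² + 11² = 1 + 49 + 121 = 171
171 = (1,2,3)_12 → 1² + 2² + 3² = 1 + 4 + 9 = 14
14 = (1,2)_12 → 1² + 2² = 1 + 4 = 5
5 = (5)_12 → 5² = 25
25 = (2,1)_12 → 2² + 1² = 4 + 1 = 5  — 5 already seen; the sequence cycles without reaching 1.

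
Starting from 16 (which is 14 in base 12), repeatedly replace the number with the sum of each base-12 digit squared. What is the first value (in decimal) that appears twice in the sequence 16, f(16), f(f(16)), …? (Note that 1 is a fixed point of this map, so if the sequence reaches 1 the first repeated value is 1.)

26

16 = (1,4)_12 → 1² + 4² = 1 + 16 = 17
17 = (1,5)_12 → 1² + 5² = 1 + 25 = 26
26 = (2,2)_12 → 2² + 2² = 4 + 4 = 8
8 = (8)_12 → 8² = 64
64 = (5,4)_12 → 5² + 4² = 25 + 16 = 41
41 = (3,5)_12 → 3² + 5² = 9 + 25 = 34
34 = (2,10)_12 → 2² + 10² = 4 + 100 = 104
104 = (8,8)_12 → 8² + 8² = 64 + 64 = 128
128 = (10,8)_12 → 10² + 8² = 100 + 64 = 164
164 = (1,1,8)_12 → 1² + 1² + 8² = 1 + 1 + 64 = 66
66 = (5,6)_12 → 5² + 6² = 25 + 36 = 61
61 = (5,1)_12 → 5² + 1² = 25 + 1 = 26  — 26 already appeared earlier.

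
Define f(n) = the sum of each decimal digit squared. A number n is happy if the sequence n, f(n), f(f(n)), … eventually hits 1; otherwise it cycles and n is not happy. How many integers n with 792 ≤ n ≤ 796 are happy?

792: 792 → 134 → 26 → 40 → 16 → 37 → 58 → 89 → 145 → 42 → 20 → 4 → 16  — not happy
793: 793 → 139 → 91 → 82 → 68 → 100 → 1  — happy
794: 794 → 146 → 53 → 34 → 25 → 29 → 85 → 89 → 145 → 42 → 20 → 4 → 16 → 37 → 58 → 89  — not happy
795: 795 → 155 → 51 → 26 → 40 → 16 → 37 → 58 → 89 → 145 → 42 → 20 → 4 → 16  — not happy
796: 796 → 166 → 73 → 58 → 89 → 145 → 42 → 20 → 4 → 16 → 37 → 58  — not happy
happy: 793

1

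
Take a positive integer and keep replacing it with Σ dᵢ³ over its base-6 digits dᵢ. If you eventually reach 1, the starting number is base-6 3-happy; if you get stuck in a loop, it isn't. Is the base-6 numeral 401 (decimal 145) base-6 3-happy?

145 = (4,0,1)_6 → 4³ + 0³ + 1³ = 65
65 = (1,4,5)_6 → 1³ + 4³ + 5³ = 190
190 = (5,1,4)_6 → 5³ + 1³ + 4³ = 190  — 190 already seen; the sequence cycles without reaching 1.

not base-6 3-happy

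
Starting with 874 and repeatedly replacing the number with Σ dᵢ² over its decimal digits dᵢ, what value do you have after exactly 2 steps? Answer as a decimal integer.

86

874 → 8² + 7² + 4² = 129
129 → 1² + 2² + 9² = 86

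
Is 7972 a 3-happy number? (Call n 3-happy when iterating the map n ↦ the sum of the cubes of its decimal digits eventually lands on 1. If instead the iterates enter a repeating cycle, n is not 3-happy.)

7972 → 7³ + 9³ + 7³ + 2³ = 343 + 729 + 343 + 8 = 1423
1423 → 1³ + 4³ + 2³ + 3³ = 1 + 64 + 8 + 27 = 100
100 → 1³ + 0³ + 0³ = 1 + 0 + 0 = 1  — reached 1.

3-happy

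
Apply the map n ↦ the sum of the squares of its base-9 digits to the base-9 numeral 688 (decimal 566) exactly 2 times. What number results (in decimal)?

8

566 = (6,8,8)_9 → 6² + 8² + 8² = 36 + 64 + 64 = 164
164 = (2,0,2)_9 → 2² + 0² + 2² = 4 + 0 + 4 = 8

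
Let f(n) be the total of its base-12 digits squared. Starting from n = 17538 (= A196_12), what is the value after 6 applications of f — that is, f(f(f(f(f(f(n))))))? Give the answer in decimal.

17538 = (10,1,9,6)_12 → 10² + 1² + 9² + 6² = 100 + 1 + 81 + 36 = 218
218 = (1,6,2)_12 → 1² + 6² + 2² = 1 + 36 + 4 = 41
41 = (3,5)_12 → 3² + 5² = 9 + 25 = 34
34 = (2,10)_12 → 2² + 10² = 4 + 100 = 104
104 = (8,8)_12 → 8² + 8² = 64 + 64 = 128
128 = (10,8)_12 → 10² + 8² = 100 + 64 = 164

164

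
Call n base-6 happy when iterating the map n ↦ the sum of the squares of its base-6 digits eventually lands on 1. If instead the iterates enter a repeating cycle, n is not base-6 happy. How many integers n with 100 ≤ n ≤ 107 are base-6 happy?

1

100: 100 → 36 → 1  (reaches 1)
101: 101 → 45 → 11 → 26 → 20 → 13 → 5 → 25 → 17 → 29 → 41 → 26  (repeats 26)
102: 102 → 29 → 41 → 26 → 20 → 13 → 5 → 25 → 17 → 29  (repeats 29)
103: 103 → 30 → 25 → 17 → 29 → 41 → 26 → 20 → 13 → 5 → 25  (repeats 25)
104: 104 → 33 → 34 → 41 → 26 → 20 → 13 → 5 → 25 → 17 → 29 → 41  (repeats 41)
105: 105 → 38 → 5 → 25 → 17 → 29 → 41 → 26 → 20 → 13 → 5  (repeats 5)
106: 106 → 45 → 11 → 26 → 20 → 13 → 5 → 25 → 17 → 29 → 41 → 26  (repeats 26)
107: 107 → 54 → 10 → 17 → 29 → 41 → 26 → 20 → 13 → 5 → 25 → 17  (repeats 17)
base-6 happy: 100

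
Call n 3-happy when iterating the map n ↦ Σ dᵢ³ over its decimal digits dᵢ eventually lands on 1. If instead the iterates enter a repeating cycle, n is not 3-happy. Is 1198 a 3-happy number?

1198 → 1³ + 1³ + 9³ + 8³ = 1 + 1 + 729 + 512 = 1243
1243 → 1³ + 2³ + 4³ + 3³ = 1 + 8 + 64 + 27 = 100
100 → 1³ + 0³ + 0³ = 1 + 0 + 0 = 1  — reached 1.

3-happy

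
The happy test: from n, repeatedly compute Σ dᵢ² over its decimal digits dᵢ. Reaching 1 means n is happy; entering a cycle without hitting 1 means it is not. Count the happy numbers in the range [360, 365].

360: 360 → 45 → 41 → 17 → 50 → 25 → 29 → 85 → 89 → 145 → 42 → 20 → 4 → 16 → 37 → 58 → 89  (repeats 89)
361: 361 → 46 → 52 → 29 → 85 → 89 → 145 → 42 → 20 → 4 → 16 → 37 → 58 → 89  (repeats 89)
362: 362 → 49 → 97 → 130 → 10 → 1  (reaches 1)
363: 363 → 54 → 41 → 17 → 50 → 25 → 29 → 85 → 89 → 145 → 42 → 20 → 4 → 16 → 37 → 58 → 89  (repeats 89)
364: 364 → 61 → 37 → 58 → 89 → 145 → 42 → 20 → 4 → 16 → 37  (repeats 37)
365: 365 → 70 → 49 → 97 → 130 → 10 → 1  (reaches 1)
happy: 362, 365

2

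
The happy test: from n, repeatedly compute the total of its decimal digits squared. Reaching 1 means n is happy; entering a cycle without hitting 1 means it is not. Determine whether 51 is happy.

not happy

51 → 26
26 → 40
40 → 16
16 → 37
37 → 58
58 → 89
89 → 145
145 → 42
42 → 20
20 → 4
4 → 16  — 16 already seen; the sequence cycles without reaching 1.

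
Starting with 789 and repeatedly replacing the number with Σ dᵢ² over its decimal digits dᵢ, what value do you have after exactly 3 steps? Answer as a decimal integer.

145

789 → 194
194 → 98
98 → 145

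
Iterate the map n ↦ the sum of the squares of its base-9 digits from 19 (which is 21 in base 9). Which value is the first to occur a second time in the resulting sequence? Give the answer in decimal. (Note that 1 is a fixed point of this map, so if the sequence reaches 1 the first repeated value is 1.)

19 = (2,1)_9 → 2² + 1² = 4 + 1 = 5
5 = (5)_9 → 5² = 25
25 = (2,7)_9 → 2² + 7² = 4 + 49 = 53
53 = (5,8)_9 → 5² + 8² = 25 + 64 = 89
89 = (1,0,8)_9 → 1² + 0² + 8² = 1 + 0 + 64 = 65
65 = (7,2)_9 → 7² + 2² = 49 + 4 = 53  — 53 already appeared earlier.

53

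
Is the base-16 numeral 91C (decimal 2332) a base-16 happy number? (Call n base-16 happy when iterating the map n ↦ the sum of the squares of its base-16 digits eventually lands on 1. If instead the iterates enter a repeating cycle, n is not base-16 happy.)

not base-16 happy

2332 = (9,1,12)_16 → 9² + 1² + 12² = 81 + 1 + 144 = 226
226 = (14,2)_16 → 14² + 2² = 196 + 4 = 200
200 = (12,8)_16 → 12² + 8² = 144 + 64 = 208
208 = (13,0)_16 → 13² + 0² = 169 + 0 = 169
169 = (10,9)_16 → 10² + 9² = 100 + 81 = 181
181 = (11,5)_16 → 11² + 5² = 121 + 25 = 146
146 = (9,2)_16 → 9² + 2² = 81 + 4 = 85
85 = (5,5)_16 → 5² + 5² = 25 + 25 = 50
50 = (3,2)_16 → 3² + 2² = 9 + 4 = 13
13 = (13)_16 → 13² = 169  — 169 already seen; the sequence cycles without reaching 1.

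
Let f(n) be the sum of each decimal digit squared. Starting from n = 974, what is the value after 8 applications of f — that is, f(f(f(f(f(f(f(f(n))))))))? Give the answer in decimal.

145

974 → 146
146 → 53
53 → 34
34 → 25
25 → 29
29 → 85
85 → 89
89 → 145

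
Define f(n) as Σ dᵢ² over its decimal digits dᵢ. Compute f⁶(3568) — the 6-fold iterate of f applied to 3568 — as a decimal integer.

58

3568 → 3² + 5² + 6² + 8² = 134
134 → 1² + 3² + 4² = 26
26 → 2² + 6² = 40
40 → 4² + 0² = 16
16 → 1² + 6² = 37
37 → 3² + 7² = 58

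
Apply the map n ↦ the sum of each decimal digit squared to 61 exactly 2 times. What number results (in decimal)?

61 → 6² + 1² = 37
37 → 3² + 7² = 58

58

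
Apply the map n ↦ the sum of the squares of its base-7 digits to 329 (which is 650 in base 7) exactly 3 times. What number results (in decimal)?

329 = (6,5,0)_7 → 61
61 = (1,1,5)_7 → 27
27 = (3,6)_7 → 45

45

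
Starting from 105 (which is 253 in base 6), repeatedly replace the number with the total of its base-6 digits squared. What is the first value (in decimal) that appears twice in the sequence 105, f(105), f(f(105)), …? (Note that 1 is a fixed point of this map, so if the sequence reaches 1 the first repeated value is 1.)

5

105 = (2,5,3)_6 → 2² + 5² + 3² = 38
38 = (1,0,2)_6 → 1² + 0² + 2² = 5
5 = (5)_6 → 5² = 25
25 = (4,1)_6 → 4² + 1² = 17
17 = (2,5)_6 → 2² + 5² = 29
29 = (4,5)_6 → 4² + 5² = 41
41 = (1,0,5)_6 → 1² + 0² + 5² = 26
26 = (4,2)_6 → 4² + 2² = 20
20 = (3,2)_6 → 3² + 2² = 13
13 = (2,1)_6 → 2² + 1² = 5  — 5 already appeared earlier.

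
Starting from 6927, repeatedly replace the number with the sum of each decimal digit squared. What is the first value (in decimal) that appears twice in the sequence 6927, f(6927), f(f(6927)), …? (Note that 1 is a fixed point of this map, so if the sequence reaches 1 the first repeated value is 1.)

89

6927 → 6² + 9² + 2² + 7² = 36 + 81 + 4 + 49 = 170
170 → 1² + 7² + 0² = 1 + 49 + 0 = 50
50 → 5² + 0² = 25 + 0 = 25
25 → 2² + 5² = 4 + 25 = 29
29 → 2² + 9² = 4 + 81 = 85
85 → 8² + 5² = 64 + 25 = 89
89 → 8² + 9² = 64 + 81 = 145
145 → 1² + 4² + 5² = 1 + 16 + 25 = 42
42 → 4² + 2² = 16 + 4 = 20
20 → 2² + 0² = 4 + 0 = 4
4 → 4² = 16
16 → 1² + 6² = 1 + 36 = 37
37 → 3² + 7² = 9 + 49 = 58
58 → 5² + 8² = 25 + 64 = 89  — 89 already appeared earlier.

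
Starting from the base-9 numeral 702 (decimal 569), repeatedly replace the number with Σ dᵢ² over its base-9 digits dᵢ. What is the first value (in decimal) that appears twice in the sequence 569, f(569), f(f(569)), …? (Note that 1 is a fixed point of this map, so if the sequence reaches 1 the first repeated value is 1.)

569 = (7,0,2)_9 → 7² + 0² + 2² = 53
53 = (5,8)_9 → 5² + 8² = 89
89 = (1,0,8)_9 → 1² + 0² + 8² = 65
65 = (7,2)_9 → 7² + 2² = 53  — 53 already appeared earlier.

53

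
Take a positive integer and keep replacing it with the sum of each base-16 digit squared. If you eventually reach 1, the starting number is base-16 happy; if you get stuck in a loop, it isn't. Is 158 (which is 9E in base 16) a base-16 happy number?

158 = (9,14)_16 → 9² + 14² = 277
277 = (1,1,5)_16 → 1² + 1² + 5² = 27
27 = (1,11)_16 → 1² + 11² = 122
122 = (7,10)_16 → 7² + 10² = 149
149 = (9,5)_16 → 9² + 5² = 106
106 = (6,10)_16 → 6² + 10² = 136
136 = (8,8)_16 → 8² + 8² = 128
128 = (8,0)_16 → 8² + 0² = 64
64 = (4,0)_16 → 4² + 0² = 16
16 = (1,0)_16 → 1² + 0² = 1  — reached 1.

base-16 happy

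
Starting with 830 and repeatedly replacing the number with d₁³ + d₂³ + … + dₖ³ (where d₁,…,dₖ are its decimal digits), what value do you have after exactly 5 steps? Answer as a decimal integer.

92

830 → 539
539 → 881
881 → 1025
1025 → 134
134 → 92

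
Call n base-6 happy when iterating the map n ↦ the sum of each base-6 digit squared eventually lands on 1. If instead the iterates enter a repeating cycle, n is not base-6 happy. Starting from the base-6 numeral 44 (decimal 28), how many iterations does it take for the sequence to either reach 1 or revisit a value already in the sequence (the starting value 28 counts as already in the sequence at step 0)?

28 = (4,4)_6 → 4² + 4² = 32
32 = (5,2)_6 → 5² + 2² = 29
29 = (4,5)_6 → 4² + 5² = 41
41 = (1,0,5)_6 → 1² + 0² + 5² = 26
26 = (4,2)_6 → 4² + 2² = 20
20 = (3,2)_6 → 3² + 2² = 13
13 = (2,1)_6 → 2² + 1² = 5
5 = (5)_6 → 5² = 25
25 = (4,1)_6 → 4² + 1² = 17
17 = (2,5)_6 → 2² + 5² = 29  — 29 repeats.
That took 10 steps.

10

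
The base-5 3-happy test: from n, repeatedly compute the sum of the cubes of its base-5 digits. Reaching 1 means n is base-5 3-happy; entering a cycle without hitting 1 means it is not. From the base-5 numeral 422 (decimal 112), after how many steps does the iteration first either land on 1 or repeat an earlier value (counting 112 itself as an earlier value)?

112 = (4,2,2)_5 → 4³ + 2³ + 2³ = 80
80 = (3,1,0)_5 → 3³ + 1³ + 0³ = 28
28 = (1,0,3)_5 → 1³ + 0³ + 3³ = 28  — 28 repeats.
That took 3 steps.

3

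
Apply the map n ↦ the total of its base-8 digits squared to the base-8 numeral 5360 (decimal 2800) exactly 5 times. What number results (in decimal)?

2800 = (5,3,6,0)_8 → 5² + 3² + 6² + 0² = 25 + 9 + 36 + 0 = 70
70 = (1,0,6)_8 → 1² + 0² + 6² = 1 + 0 + 36 = 37
37 = (4,5)_8 → 4² + 5² = 16 + 25 = 41
41 = (5,1)_8 → 5² + 1² = 25 + 1 = 26
26 = (3,2)_8 → 3² + 2² = 9 + 4 = 13

13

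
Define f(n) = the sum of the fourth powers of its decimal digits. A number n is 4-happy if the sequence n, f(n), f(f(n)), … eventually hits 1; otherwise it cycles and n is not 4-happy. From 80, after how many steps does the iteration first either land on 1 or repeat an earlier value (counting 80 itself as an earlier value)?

10

80 → 8⁴ + 0⁴ = 4096
4096 → 4⁴ + 0⁴ + 9⁴ + 6⁴ = 8113
8113 → 8⁴ + 1⁴ + 1⁴ + 3⁴ = 4179
4179 → 4⁴ + 1⁴ + 7⁴ + 9⁴ = 9219
9219 → 9⁴ + 2⁴ + 1⁴ + 9⁴ = 13139
13139 → 1⁴ + 3⁴ + 1⁴ + 3⁴ + 9⁴ = 6725
6725 → 6⁴ + 7⁴ + 2⁴ + 5⁴ = 4338
4338 → 4⁴ + 3⁴ + 3⁴ + 8⁴ = 4514
4514 → 4⁴ + 5⁴ + 1⁴ + 4⁴ = 1138
1138 → 1⁴ + 1⁴ + 3⁴ + 8⁴ = 4179  — 4179 repeats.
That took 10 steps.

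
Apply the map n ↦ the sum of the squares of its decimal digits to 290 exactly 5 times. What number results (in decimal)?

20

290 → 85
85 → 89
89 → 145
145 → 42
42 → 20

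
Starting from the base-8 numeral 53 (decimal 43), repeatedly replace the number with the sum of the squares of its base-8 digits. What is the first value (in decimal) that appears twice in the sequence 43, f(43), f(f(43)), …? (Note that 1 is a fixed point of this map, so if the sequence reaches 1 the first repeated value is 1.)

43 = (5,3)_8 → 5² + 3² = 34
34 = (4,2)_8 → 4² + 2² = 20
20 = (2,4)_8 → 2² + 4² = 20  — 20 already appeared earlier.

20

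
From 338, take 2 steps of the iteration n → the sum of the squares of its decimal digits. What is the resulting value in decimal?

338 → 3² + 3² + 8² = 82
82 → 8² + 2² = 68

68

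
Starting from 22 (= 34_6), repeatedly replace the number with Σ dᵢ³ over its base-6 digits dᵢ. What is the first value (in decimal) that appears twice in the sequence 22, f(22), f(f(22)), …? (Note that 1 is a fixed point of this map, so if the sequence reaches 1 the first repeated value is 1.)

1

22 = (3,4)_6 → 3³ + 4³ = 91
91 = (2,3,1)_6 → 2³ + 3³ + 1³ = 36
36 = (1,0,0)_6 → 1³ + 0³ + 0³ = 1  — reached the fixed point 1.
1 → 1, so 1 is the first repeated value.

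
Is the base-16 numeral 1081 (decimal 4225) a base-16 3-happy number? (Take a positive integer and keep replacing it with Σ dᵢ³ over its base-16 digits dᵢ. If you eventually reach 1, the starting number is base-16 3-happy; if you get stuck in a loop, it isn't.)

base-16 3-happy

4225 = (1,0,8,1)_16 → 1³ + 0³ + 8³ + 1³ = 1 + 0 + 512 + 1 = 514
514 = (2,0,2)_16 → 2³ + 0³ + 2³ = 8 + 0 + 8 = 16
16 = (1,0)_16 → 1³ + 0³ = 1 + 0 = 1  — reached 1.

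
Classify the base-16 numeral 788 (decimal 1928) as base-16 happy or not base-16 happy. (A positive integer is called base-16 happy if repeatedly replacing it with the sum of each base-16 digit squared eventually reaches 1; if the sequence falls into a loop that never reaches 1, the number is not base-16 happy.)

1928 = (7,8,8)_16 → 7² + 8² + 8² = 177
177 = (11,1)_16 → 11² + 1² = 122
122 = (7,10)_16 → 7² + 10² = 149
149 = (9,5)_16 → 9² + 5² = 106
106 = (6,10)_16 → 6² + 10² = 136
136 = (8,8)_16 → 8² + 8² = 128
128 = (8,0)_16 → 8² + 0² = 64
64 = (4,0)_16 → 4² + 0² = 16
16 = (1,0)_16 → 1² + 0² = 1  — reached 1.

base-16 happy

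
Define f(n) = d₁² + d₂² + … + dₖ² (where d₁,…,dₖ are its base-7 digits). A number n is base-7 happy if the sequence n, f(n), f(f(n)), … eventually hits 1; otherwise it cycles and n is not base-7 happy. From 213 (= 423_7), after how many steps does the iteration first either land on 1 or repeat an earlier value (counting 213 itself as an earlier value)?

5

213 = (4,2,3)_7 → 4² + 2² + 3² = 16 + 4 + 9 = 29
29 = (4,1)_7 → 4² + 1² = 16 + 1 = 17
17 = (2,3)_7 → 2² + 3² = 4 + 9 = 13
13 = (1,6)_7 → 1² + 6² = 1 + 36 = 37
37 = (5,2)_7 → 5² + 2² = 25 + 4 = 29  — 29 repeats.
That took 5 steps.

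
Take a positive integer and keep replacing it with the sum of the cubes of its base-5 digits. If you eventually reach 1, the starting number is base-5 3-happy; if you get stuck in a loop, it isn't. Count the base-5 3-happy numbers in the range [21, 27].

1

21: 21 → 65 → 35 → 9 → 65  — not base-5 3-happy
22: 22 → 72 → 80 → 28 → 28  — not base-5 3-happy
23: 23 → 91 → 55 → 9 → 65 → 35 → 9  — not base-5 3-happy
24: 24 → 128 → 28 → 28  — not base-5 3-happy
25: 25 → 1  — base-5 3-happy
26: 26 → 2 → 8 → 28 → 28  — not base-5 3-happy
27: 27 → 9 → 65 → 35 → 9  — not base-5 3-happy
base-5 3-happy: 25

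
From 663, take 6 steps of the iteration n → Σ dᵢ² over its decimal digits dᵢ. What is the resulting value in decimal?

663 → 81
81 → 65
65 → 61
61 → 37
37 → 58
58 → 89

89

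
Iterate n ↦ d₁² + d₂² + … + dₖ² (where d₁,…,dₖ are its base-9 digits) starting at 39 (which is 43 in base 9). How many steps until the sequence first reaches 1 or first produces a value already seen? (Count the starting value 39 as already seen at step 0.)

5

39 = (4,3)_9 → 4² + 3² = 25
25 = (2,7)_9 → 2² + 7² = 53
53 = (5,8)_9 → 5² + 8² = 89
89 = (1,0,8)_9 → 1² + 0² + 8² = 65
65 = (7,2)_9 → 7² + 2² = 53  — 53 repeats.
That took 5 steps.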